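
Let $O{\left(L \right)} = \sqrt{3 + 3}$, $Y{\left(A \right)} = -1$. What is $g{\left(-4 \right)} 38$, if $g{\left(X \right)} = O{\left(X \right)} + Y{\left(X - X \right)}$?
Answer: $-38 + 38 \sqrt{6} \approx 55.081$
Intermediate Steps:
$O{\left(L \right)} = \sqrt{6}$
$g{\left(X \right)} = -1 + \sqrt{6}$ ($g{\left(X \right)} = \sqrt{6} - 1 = -1 + \sqrt{6}$)
$g{\left(-4 \right)} 38 = \left(-1 + \sqrt{6}\right) 38 = -38 + 38 \sqrt{6}$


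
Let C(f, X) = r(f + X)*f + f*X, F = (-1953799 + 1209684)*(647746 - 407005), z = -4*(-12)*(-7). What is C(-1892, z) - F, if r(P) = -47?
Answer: 179139713851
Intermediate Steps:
z = -336 (z = 48*(-7) = -336)
F = -179138989215 (F = -744115*240741 = -179138989215)
C(f, X) = -47*f + X*f (C(f, X) = -47*f + f*X = -47*f + X*f)
C(-1892, z) - F = -1892*(-47 - 336) - 1*(-179138989215) = -1892*(-383) + 179138989215 = 724636 + 179138989215 = 179139713851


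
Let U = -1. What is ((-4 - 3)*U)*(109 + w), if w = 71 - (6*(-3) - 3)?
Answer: 1407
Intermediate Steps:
w = 92 (w = 71 - (-18 - 3) = 71 - 1*(-21) = 71 + 21 = 92)
((-4 - 3)*U)*(109 + w) = ((-4 - 3)*(-1))*(109 + 92) = -7*(-1)*201 = 7*201 = 1407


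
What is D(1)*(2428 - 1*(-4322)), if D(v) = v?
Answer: 6750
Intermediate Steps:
D(1)*(2428 - 1*(-4322)) = 1*(2428 - 1*(-4322)) = 1*(2428 + 4322) = 1*6750 = 6750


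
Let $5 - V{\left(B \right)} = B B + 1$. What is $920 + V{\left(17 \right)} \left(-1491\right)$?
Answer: $425855$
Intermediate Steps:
$V{\left(B \right)} = 4 - B^{2}$ ($V{\left(B \right)} = 5 - \left(B B + 1\right) = 5 - \left(B^{2} + 1\right) = 5 - \left(1 + B^{2}\right) = 4 - B^{2}$)
$920 + V{\left(17 \right)} \left(-1491\right) = 920 + \left(4 - 17^{2}\right) \left(-1491\right) = 920 + \left(4 - 289\right) \left(-1491\right) = 920 - -424935 = 920 + 424935 = 425855$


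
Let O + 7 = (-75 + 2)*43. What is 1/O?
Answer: -1/3146 ≈ -0.00031786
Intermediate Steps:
O = -3146 (O = -7 + (-75 + 2)*43 = -7 - 73*43 = -7 - 3139 = -3146)
1/O = 1/(-3146) = -1/3146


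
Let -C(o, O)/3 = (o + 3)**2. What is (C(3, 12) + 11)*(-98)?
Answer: 9506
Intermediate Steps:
C(o, O) = -3*(3 + o)**2 (C(o, O) = -3*(o + 3)**2 = -3*(3 + o)**2)
(C(3, 12) + 11)*(-98) = (-3*(3 + 3)**2 + 11)*(-98) = (-3*6**2 + 11)*(-98) = (-3*36 + 11)*(-98) = (-108 + 11)*(-98) = -97*(-98) = 9506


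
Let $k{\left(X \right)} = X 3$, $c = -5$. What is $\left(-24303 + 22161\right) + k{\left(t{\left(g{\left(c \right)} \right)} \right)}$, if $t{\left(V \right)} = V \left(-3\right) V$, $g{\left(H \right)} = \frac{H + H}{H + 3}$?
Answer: $-2367$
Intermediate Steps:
$g{\left(H \right)} = \frac{2 H}{3 + H}$
$t{\left(V \right)} = - 3 V^{2}$ ($t{\left(V \right)} = - 3 V V = - 3 V^{2}$)
$k{\left(X \right)} = 3 X$
$\left(-24303 + 22161\right) + k{\left(t{\left(g{\left(c \right)} \right)} \right)} = \left(-24303 + 22161\right) + 3 \left(- 3 \left(2 \left(-5\right) \frac{1}{3 - 5}\right)^{2}\right) = -2142 + 3 \left(- 3 \left(2 \left(-5\right) \frac{1}{-2}\right)^{2}\right) = -2142 + 3 \left(- 3 \left(2 \left(-5\right) \left(- \frac{1}{2}\right)\right)^{2}\right) = -2142 + 3 \left(- 3 \cdot 5^{2}\right) = -2142 + 3 \left(\left(-3\right) 25\right) = -2142 + 3 \left(-75\right) = -2142 - 225 = -2367$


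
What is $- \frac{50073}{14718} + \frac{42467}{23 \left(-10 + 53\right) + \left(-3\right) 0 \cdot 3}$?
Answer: $\frac{191835703}{4852034} \approx 39.537$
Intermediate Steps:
$- \frac{50073}{14718} + \frac{42467}{23 \left(-10 + 53\right) + \left(-3\right) 0 \cdot 3} = \left(-50073\right) \frac{1}{14718} + \frac{42467}{23 \cdot 43 + 0 \cdot 3} = - \frac{16691}{4906} + \frac{42467}{989 + 0} = - \frac{16691}{4906} + \frac{42467}{989} = \frac{191835703}{4852034}$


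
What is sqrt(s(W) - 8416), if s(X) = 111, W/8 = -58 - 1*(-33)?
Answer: I*sqrt(8305) ≈ 91.132*I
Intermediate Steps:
W = -200 (W = 8*(-58 - 1*(-33)) = 8*(-58 + 33) = 8*(-25) = -200)
sqrt(s(W) - 8416) = sqrt(111 - 8416) = sqrt(-8305) = I*sqrt(8305)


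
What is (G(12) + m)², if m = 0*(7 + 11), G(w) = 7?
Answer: 49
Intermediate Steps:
m = 0 (m = 0*18 = 0)
(G(12) + m)² = (7 + 0)² = 7² = 49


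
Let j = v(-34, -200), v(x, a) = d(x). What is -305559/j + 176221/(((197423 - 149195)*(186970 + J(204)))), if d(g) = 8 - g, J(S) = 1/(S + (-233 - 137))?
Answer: -19057375510691699/2619493366581 ≈ -7275.2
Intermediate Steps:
J(S) = 1/(-370 + S) (J(S) = 1/(S - 370) = 1/(-370 + S))
v(x, a) = 8 - x
j = 42 (j = 8 - 1*(-34) = 8 + 34 = 42)
-305559/j + 176221/(((197423 - 149195)*(186970 + J(204)))) = -305559/42 + 176221/(((197423 - 149195)*(186970 + 1/(-370 + 204)))) = -305559*1/42 + 176221/((48228*(186970 + 1/(-166)))) = -101853/14 + 176221/((48228*(186970 - 1/166))) = -101853/14 + 176221/((48228*(31037019/166))) = -101853/14 + 176221/(748426676166/83) = -101853/14 + 176221*(83/748426676166) = -101853/14 + 14626343/748426676166 = -19057375510691699/2619493366581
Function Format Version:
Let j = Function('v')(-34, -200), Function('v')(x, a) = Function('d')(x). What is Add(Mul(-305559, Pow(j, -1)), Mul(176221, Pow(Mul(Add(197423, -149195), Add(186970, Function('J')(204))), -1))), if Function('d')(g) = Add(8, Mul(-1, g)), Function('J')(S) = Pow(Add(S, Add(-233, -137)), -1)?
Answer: Rational(-19057375510691699, 2619493366581) ≈ -7275.2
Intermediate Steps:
Function('J')(S) = Pow(Add(-370, S), -1) (Function('J')(S) = Pow(Add(S, -370), -1) = Pow(Add(-370, S), -1))
Function('v')(x, a) = Add(8, Mul(-1, x))
j = 42 (j = Add(8, Mul(-1, -34)) = Add(8, 34) = 42)
Add(Mul(-305559, Pow(j, -1)), Mul(176221, Pow(Mul(Add(197423, -149195), Add(186970, Function('J')(204))), -1))) = Add(Mul(-305559, Pow(42, -1)), Mul(176221, Pow(Mul(Add(197423, -149195), Add(186970, Pow(Add(-370, 204), -1))), -1))) = Add(Mul(-305559, Rational(1, 42)), Mul(176221, Pow(Mul(48228, Add(186970, Pow(-166, -1))), -1))) = Add(Rational(-101853, 14), Mul(176221, Pow(Mul(48228, Add(186970, Rational(-1, 166))), -1))) = Add(Rational(-101853, 14), Mul(176221, Pow(Mul(48228, Rational(31037019, 166)), -1))) = Add(Rational(-101853, 14), Mul(176221, Pow(Rational(748426676166, 83), -1))) = Add(Rational(-101853, 14), Mul(176221, Rational(83, 748426676166))) = Add(Rational(-101853, 14), Rational(14626343, 748426676166)) = Rational(-19057375510691699, 2619493366581)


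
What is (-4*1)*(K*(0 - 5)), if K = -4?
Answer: -80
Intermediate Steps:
(-4*1)*(K*(0 - 5)) = (-4*1)*(-4*(0 - 5)) = -(-16)*(-5) = -4*20 = -80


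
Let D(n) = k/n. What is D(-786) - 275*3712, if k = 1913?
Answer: -802350713/786 ≈ -1.0208e+6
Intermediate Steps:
D(n) = 1913/n
D(-786) - 275*3712 = 1913/(-786) - 275*3712 = 1913*(-1/786) - 1020800 = -1913/786 - 1020800 = -802350713/786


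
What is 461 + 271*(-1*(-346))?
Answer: 94227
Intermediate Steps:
461 + 271*(-1*(-346)) = 461 + 271*346 = 461 + 93766 = 94227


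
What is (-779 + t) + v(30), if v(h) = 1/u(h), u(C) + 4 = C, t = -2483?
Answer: -84811/26 ≈ -3262.0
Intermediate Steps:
u(C) = -4 + C
v(h) = 1/(-4 + h)
(-779 + t) + v(30) = (-779 - 2483) + 1/(-4 + 30) = -3262 + 1/26 = -84811/26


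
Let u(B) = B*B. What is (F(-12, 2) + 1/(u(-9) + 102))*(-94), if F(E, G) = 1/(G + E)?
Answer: 8131/915 ≈ 8.8863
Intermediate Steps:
u(B) = B²
F(E, G) = 1/(E + G)
(F(-12, 2) + 1/(u(-9) + 102))*(-94) = (1/(-12 + 2) + 1/((-9)² + 102))*(-94) = (1/(-10) + 1/(81 + 102))*(-94) = (-⅒ + 1/183)*(-94) = -173/1830*(-94) = 8131/915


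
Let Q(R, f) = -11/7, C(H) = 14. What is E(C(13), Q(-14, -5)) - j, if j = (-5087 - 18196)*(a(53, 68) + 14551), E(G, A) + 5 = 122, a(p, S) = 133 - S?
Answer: 340304445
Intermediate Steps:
Q(R, f) = -11/7 (Q(R, f) = -11*⅐ = -11/7)
E(G, A) = 117 (E(G, A) = -5 + 122 = 117)
j = -340304328 (j = (-5087 - 18196)*((133 - 1*68) + 14551) = -23283*((133 - 68) + 14551) = -23283*(65 + 14551) = -23283*14616 = -340304328)
E(C(13), Q(-14, -5)) - j = 117 - 1*(-340304328) = 117 + 340304328 = 340304445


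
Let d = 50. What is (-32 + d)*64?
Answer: 1152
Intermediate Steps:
(-32 + d)*64 = (-32 + 50)*64 = 18*64 = 1152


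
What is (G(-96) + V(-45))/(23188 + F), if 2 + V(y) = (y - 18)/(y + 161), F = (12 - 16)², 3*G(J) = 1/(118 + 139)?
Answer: -227329/2075272944 ≈ -0.00010954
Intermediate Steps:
G(J) = 1/771 (G(J) = 1/(3*(118 + 139)) = (⅓)/257 = (⅓)*(1/257) = 1/771)
F = 16 (F = (-4)² = 16)
V(y) = -2 + (-18 + y)/(161 + y) (V(y) = -2 + (y - 18)/(y + 161) = -2 + (-18 + y)/(161 + y))
(G(-96) + V(-45))/(23188 + F) = (1/771 + (-340 - 1*(-45))/(161 - 45))/(23188 + 16) = (1/771 + (-340 + 45)/116)/23204 = (1/771 + (1/116)*(-295))*(1/23204) = (1/771 - 295/116)*(1/23204) = -227329/89436*1/23204 = -227329/2075272944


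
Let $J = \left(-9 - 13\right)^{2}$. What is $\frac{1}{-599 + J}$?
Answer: $- \frac{1}{115} \approx -0.0086956$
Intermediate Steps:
$J = 484$ ($J = \left(-22\right)^{2} = 484$)
$\frac{1}{-599 + J} = \frac{1}{-599 + 484} = \frac{1}{-115} = - \frac{1}{115}$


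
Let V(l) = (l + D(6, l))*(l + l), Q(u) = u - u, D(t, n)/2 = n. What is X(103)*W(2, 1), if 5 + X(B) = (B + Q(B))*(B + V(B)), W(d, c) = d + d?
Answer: 26267864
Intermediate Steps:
W(d, c) = 2*d
D(t, n) = 2*n
Q(u) = 0
V(l) = 6*l² (V(l) = (l + 2*l)*(l + l) = (3*l)*(2*l) = 6*l²)
X(B) = -5 + B*(B + 6*B²) (X(B) = -5 + (B + 0)*(B + 6*B²) = -5 + B*(B + 6*B²))
X(103)*W(2, 1) = (-5 + 103² + 6*103³)*(2*2) = (-5 + 10609 + 6*1092727)*4 = (-5 + 10609 + 6556362)*4 = 6566966*4 = 26267864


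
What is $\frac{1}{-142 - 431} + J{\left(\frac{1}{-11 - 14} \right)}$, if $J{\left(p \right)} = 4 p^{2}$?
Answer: $\frac{1667}{358125} \approx 0.0046548$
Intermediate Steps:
$\frac{1}{-142 - 431} + J{\left(\frac{1}{-11 - 14} \right)} = \frac{1}{-142 - 431} + 4 \left(\frac{1}{-11 - 14}\right)^{2} = \frac{1}{-573} + 4 \left(\frac{1}{-25}\right)^{2} = - \frac{1}{573} + 4 \left(- \frac{1}{25}\right)^{2} = - \frac{1}{573} + 4 \cdot \frac{1}{625} = - \frac{1}{573} + \frac{4}{625} = \frac{1667}{358125}$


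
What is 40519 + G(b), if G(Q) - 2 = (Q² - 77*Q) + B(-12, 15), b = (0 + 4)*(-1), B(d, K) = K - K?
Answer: 40845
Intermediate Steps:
B(d, K) = 0
b = -4 (b = 4*(-1) = -4)
G(Q) = 2 + Q² - 77*Q (G(Q) = 2 + ((Q² - 77*Q) + 0) = 2 + (Q² - 77*Q) = 2 + Q² - 77*Q)
40519 + G(b) = 40519 + (2 + (-4)² - 77*(-4)) = 40519 + (2 + 16 + 308) = 40519 + 326 = 40845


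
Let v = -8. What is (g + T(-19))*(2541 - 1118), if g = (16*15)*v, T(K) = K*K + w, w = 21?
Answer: -2188574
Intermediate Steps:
T(K) = 21 + K**2 (T(K) = K*K + 21 = K**2 + 21 = 21 + K**2)
g = -1920 (g = (16*15)*(-8) = 240*(-8) = -1920)
(g + T(-19))*(2541 - 1118) = (-1920 + (21 + (-19)**2))*(2541 - 1118) = (-1920 + (21 + 361))*1423 = (-1920 + 382)*1423 = -1538*1423 = -2188574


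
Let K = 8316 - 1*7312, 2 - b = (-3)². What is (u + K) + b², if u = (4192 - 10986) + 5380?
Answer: -361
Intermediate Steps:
u = -1414 (u = -6794 + 5380 = -1414)
b = -7 (b = 2 - 1*(-3)² = 2 - 1*9 = 2 - 9 = -7)
K = 1004 (K = 8316 - 7312 = 1004)
(u + K) + b² = (-1414 + 1004) + (-7)² = -410 + 49 = -361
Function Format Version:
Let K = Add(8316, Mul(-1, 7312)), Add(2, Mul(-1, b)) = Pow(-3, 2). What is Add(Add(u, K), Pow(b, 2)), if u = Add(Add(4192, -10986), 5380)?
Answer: -361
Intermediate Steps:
u = -1414 (u = Add(-6794, 5380) = -1414)
b = -7 (b = Add(2, Mul(-1, Pow(-3, 2))) = Add(2, Mul(-1, 9)) = Add(2, -9) = -7)
K = 1004 (K = Add(8316, -7312) = 1004)
Add(Add(u, K), Pow(b, 2)) = Add(Add(-1414, 1004), Pow(-7, 2)) = Add(-410, 49) = -361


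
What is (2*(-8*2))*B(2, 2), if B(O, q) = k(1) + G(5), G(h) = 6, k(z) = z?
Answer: -224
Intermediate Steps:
B(O, q) = 7 (B(O, q) = 1 + 6 = 7)
(2*(-8*2))*B(2, 2) = (2*(-8*2))*7 = (2*(-16))*7 = -32*7 = -224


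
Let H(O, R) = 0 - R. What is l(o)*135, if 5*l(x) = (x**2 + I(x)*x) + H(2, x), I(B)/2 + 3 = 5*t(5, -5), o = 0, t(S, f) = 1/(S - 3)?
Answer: 0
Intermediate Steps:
H(O, R) = -R
t(S, f) = 1/(-3 + S)
I(B) = -1 (I(B) = -6 + 2*(5/(-3 + 5)) = -6 + 2*(5/2) = -6 + 5 = -1)
l(x) = -2*x/5 + x**2/5 (l(x) = ((x**2 - x) - x)/5 = (x**2 - 2*x)/5 = -2*x/5 + x**2/5)
l(o)*135 = ((1/5)*0*(-2 + 0))*135 = ((1/5)*0*(-2))*135 = 0*135 = 0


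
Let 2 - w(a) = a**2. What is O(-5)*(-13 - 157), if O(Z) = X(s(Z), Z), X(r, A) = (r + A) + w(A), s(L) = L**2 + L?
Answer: 1360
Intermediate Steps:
w(a) = 2 - a**2
s(L) = L + L**2
X(r, A) = 2 + A + r - A**2 (X(r, A) = (r + A) + (2 - A**2) = (A + r) + (2 - A**2) = 2 + A + r - A**2)
O(Z) = 2 + Z - Z**2 + Z*(1 + Z) (O(Z) = 2 + Z + Z*(1 + Z) - Z**2 = 2 + Z - Z**2 + Z*(1 + Z))
O(-5)*(-13 - 157) = (2 + 2*(-5))*(-13 - 157) = (2 - 10)*(-170) = -8*(-170) = 1360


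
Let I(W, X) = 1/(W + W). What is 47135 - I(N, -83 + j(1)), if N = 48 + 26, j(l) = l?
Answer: 6975979/148 ≈ 47135.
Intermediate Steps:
N = 74
I(W, X) = 1/(2*W)
47135 - I(N, -83 + j(1)) = 47135 - 1/(2*74) = 47135 - 1*1/148 = 47135 - 1/148 = 6975979/148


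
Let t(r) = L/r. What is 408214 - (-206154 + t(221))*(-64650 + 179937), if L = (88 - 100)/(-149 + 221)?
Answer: 10505139748533/442 ≈ 2.3767e+10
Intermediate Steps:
L = -⅙ (L = -12/72 = -12*1/72 = -⅙ ≈ -0.16667)
t(r) = -1/(6*r)
408214 - (-206154 + t(221))*(-64650 + 179937) = 408214 - (-206154 - ⅙/221)*(-64650 + 179937) = 408214 - (-206154 - ⅙*1/221)*115287 = 408214 - (-206154 - 1/1326)*115287 = 408214 - (-273360205)*115287/1326 = 408214 - 1*(-10504959317945/442) = 408214 + 10504959317945/442 = 10505139748533/442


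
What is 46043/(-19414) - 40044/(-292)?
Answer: 190992415/1417222 ≈ 134.77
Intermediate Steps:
46043/(-19414) - 40044/(-292) = 46043*(-1/19414) - 40044*(-1/292) = -46043/19414 + 10011/73 = 190992415/1417222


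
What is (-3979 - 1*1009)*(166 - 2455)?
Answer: 11417532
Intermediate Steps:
(-3979 - 1*1009)*(166 - 2455) = (-3979 - 1009)*(-2289) = -4988*(-2289) = 11417532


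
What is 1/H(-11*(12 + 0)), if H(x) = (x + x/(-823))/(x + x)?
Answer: 823/411 ≈ 2.0024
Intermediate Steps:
H(x) = 411/823 (H(x) = (x + x*(-1/823))/((2*x)) = (x - x/823)*(1/(2*x)) = (822*x/823)*(1/(2*x)) = 411/823)
1/H(-11*(12 + 0)) = 1/(411/823) = 823/411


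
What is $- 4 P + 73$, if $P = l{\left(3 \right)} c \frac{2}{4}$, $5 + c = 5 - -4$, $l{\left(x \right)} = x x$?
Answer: $1$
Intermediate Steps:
$l{\left(x \right)} = x^{2}$
$c = 4$ ($c = -5 + \left(5 - -4\right) = -5 + \left(5 + 4\right) = -5 + 9 = 4$)
$P = 18$ ($P = 3^{2} \cdot 4 \cdot \frac{2}{4} = 9 \cdot 4 \cdot 2 \cdot \frac{1}{4} = 36 \cdot \frac{1}{2} = 18$)
$- 4 P + 73 = \left(-4\right) 18 + 73 = -72 + 73 = 1$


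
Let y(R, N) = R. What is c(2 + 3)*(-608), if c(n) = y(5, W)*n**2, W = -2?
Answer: -76000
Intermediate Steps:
c(n) = 5*n**2
c(2 + 3)*(-608) = (5*(2 + 3)**2)*(-608) = (5*5**2)*(-608) = (5*25)*(-608) = 125*(-608) = -76000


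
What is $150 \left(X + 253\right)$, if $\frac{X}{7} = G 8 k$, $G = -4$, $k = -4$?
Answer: $172350$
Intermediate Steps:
$X = 896$ ($X = 7 \left(-4\right) 8 \left(-4\right) = 7 \left(\left(-32\right) \left(-4\right)\right) = 7 \cdot 128 = 896$)
$150 \left(X + 253\right) = 150 \left(896 + 253\right) = 150 \cdot 1149 = 172350$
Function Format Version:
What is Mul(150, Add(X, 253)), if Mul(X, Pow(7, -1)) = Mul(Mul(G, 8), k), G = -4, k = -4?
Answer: 172350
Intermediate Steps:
X = 896 (X = Mul(7, Mul(Mul(-4, 8), -4)) = Mul(7, Mul(-32, -4)) = Mul(7, 128) = 896)
Mul(150, Add(X, 253)) = Mul(150, Add(896, 253)) = Mul(150, 1149) = 172350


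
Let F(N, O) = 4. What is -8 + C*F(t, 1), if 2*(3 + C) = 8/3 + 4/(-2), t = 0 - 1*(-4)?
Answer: -56/3 ≈ -18.667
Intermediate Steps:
t = 4 (t = 0 + 4 = 4)
C = -8/3 (C = -3 + (8/3 + 4/(-2))/2 = -3 + (8*(⅓) + 4*(-½))/2 = -3 + (8/3 - 2)/2 = -3 + (½)*(⅔) = -3 + ⅓ = -8/3 ≈ -2.6667)
-8 + C*F(t, 1) = -8 - 8/3*4 = -8 - 32/3 = -56/3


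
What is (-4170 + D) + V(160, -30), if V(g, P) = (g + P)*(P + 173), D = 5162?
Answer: 19582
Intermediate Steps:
V(g, P) = (173 + P)*(P + g) (V(g, P) = (P + g)*(173 + P) = (173 + P)*(P + g))
(-4170 + D) + V(160, -30) = (-4170 + 5162) + ((-30)² + 173*(-30) + 173*160 - 30*160) = 992 + (900 - 5190 + 27680 - 4800) = 992 + 18590 = 19582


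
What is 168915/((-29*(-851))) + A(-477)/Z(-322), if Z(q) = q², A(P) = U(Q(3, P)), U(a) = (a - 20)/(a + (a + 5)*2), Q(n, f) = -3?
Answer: 33106267/4837084 ≈ 6.8443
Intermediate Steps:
U(a) = (-20 + a)/(10 + 3*a) (U(a) = (-20 + a)/(a + (5 + a)*2) = (-20 + a)/(a + (10 + 2*a)) = (-20 + a)/(10 + 3*a))
A(P) = -23 (A(P) = (-20 - 3)/(10 + 3*(-3)) = -23/(10 - 9) = -23/1 = 1*(-23) = -23)
168915/((-29*(-851))) + A(-477)/Z(-322) = 168915/((-29*(-851))) - 23/((-322)²) = 168915/24679 - 23/103684 = 168915*(1/24679) - 23*1/103684 = 168915/24679 - 1/4508 = 33106267/4837084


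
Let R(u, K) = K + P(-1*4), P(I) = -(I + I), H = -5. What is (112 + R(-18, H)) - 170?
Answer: -55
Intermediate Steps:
P(I) = -2*I
R(u, K) = 8 + K (R(u, K) = K - (-2)*4 = K - 2*(-4) = K + 8 = 8 + K)
(112 + R(-18, H)) - 170 = (112 + (8 - 5)) - 170 = (112 + 3) - 170 = 115 - 170 = -55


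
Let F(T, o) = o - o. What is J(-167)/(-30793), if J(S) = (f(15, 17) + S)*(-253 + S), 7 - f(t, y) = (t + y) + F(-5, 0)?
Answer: -11520/4399 ≈ -2.6188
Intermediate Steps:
F(T, o) = 0
f(t, y) = 7 - t - y (f(t, y) = 7 - ((t + y) + 0) = 7 - (t + y) = 7 + (-t - y) = 7 - t - y)
J(S) = (-253 + S)*(-25 + S) (J(S) = ((7 - 1*15 - 1*17) + S)*(-253 + S) = ((7 - 15 - 17) + S)*(-253 + S) = (-25 + S)*(-253 + S) = (-253 + S)*(-25 + S))
J(-167)/(-30793) = (6325 + (-167)² - 278*(-167))/(-30793) = (6325 + 27889 + 46426)*(-1/30793) = 80640*(-1/30793) = -11520/4399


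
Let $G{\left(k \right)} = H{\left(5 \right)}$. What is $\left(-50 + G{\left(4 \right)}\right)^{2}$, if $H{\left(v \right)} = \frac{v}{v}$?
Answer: $2401$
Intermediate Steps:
$H{\left(v \right)} = 1$
$G{\left(k \right)} = 1$
$\left(-50 + G{\left(4 \right)}\right)^{2} = \left(-50 + 1\right)^{2} = \left(-49\right)^{2} = 2401$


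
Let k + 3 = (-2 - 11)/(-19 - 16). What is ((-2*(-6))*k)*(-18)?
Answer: 19872/35 ≈ 567.77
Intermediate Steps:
k = -92/35 (k = -3 + (-2 - 11)/(-19 - 16) = -3 - 13/(-35) = -3 - 13*(-1/35) = -3 + 13/35 = -92/35 ≈ -2.6286)
((-2*(-6))*k)*(-18) = (-2*(-6)*(-92/35))*(-18) = (12*(-92/35))*(-18) = -1104/35*(-18) = 19872/35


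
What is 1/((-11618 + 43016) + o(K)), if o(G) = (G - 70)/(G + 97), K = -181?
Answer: 84/2637683 ≈ 3.1846e-5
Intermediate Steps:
o(G) = (-70 + G)/(97 + G)
1/((-11618 + 43016) + o(K)) = 1/((-11618 + 43016) + (-70 - 181)/(97 - 181)) = 1/(31398 - 251/(-84)) = 1/(31398 - 1/84*(-251)) = 1/(31398 + 251/84) = 1/(2637683/84) = 84/2637683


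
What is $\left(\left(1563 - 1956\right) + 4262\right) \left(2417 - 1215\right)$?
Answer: $4650538$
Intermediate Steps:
$\left(\left(1563 - 1956\right) + 4262\right) \left(2417 - 1215\right) = \left(\left(1563 - 1956\right) + 4262\right) 1202 = \left(-393 + 4262\right) 1202 = 3869 \cdot 1202 = 4650538$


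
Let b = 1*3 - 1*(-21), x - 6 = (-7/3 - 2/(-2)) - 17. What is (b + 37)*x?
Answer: -2257/3 ≈ -752.33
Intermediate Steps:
x = -37/3 (x = 6 + ((-7/3 - 2/(-2)) - 17) = 6 + ((-7*⅓ - 2*(-½)) - 17) = 6 + ((-7/3 + 1) - 17) = 6 + (-4/3 - 17) = 6 - 55/3 = -37/3 ≈ -12.333)
b = 24 (b = 3 + 21 = 24)
(b + 37)*x = (24 + 37)*(-37/3) = 61*(-37/3) = -2257/3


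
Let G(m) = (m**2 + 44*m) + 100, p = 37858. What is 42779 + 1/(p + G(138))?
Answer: 2698242647/63074 ≈ 42779.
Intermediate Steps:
G(m) = 100 + m**2 + 44*m
42779 + 1/(p + G(138)) = 42779 + 1/(37858 + (100 + 138**2 + 44*138)) = 42779 + 1/(37858 + (100 + 19044 + 6072)) = 42779 + 1/(37858 + 25216) = 42779 + 1/63074 = 2698242647/63074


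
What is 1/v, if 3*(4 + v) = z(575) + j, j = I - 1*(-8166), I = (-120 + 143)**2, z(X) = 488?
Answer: 1/3057 ≈ 0.00032712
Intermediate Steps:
I = 529 (I = 23**2 = 529)
j = 8695 (j = 529 - 1*(-8166) = 529 + 8166 = 8695)
v = 3057 (v = -4 + (488 + 8695)/3 = -4 + (1/3)*9183 = -4 + 3061 = 3057)
1/v = 1/3057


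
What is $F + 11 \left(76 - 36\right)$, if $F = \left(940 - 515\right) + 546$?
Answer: $1411$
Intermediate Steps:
$F = 971$ ($F = 425 + 546 = 971$)
$F + 11 \left(76 - 36\right) = 971 + 11 \left(76 - 36\right) = 971 + 11 \cdot 40 = 971 + 440 = 1411$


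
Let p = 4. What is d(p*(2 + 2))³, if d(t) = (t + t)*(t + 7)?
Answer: 398688256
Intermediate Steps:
d(t) = 2*t*(7 + t) (d(t) = (2*t)*(7 + t) = 2*t*(7 + t))
d(p*(2 + 2))³ = (2*(4*(2 + 2))*(7 + 4*(2 + 2)))³ = (2*(4*4)*(7 + 4*4))³ = (2*16*(7 + 16))³ = (2*16*23)³ = 736³ = 398688256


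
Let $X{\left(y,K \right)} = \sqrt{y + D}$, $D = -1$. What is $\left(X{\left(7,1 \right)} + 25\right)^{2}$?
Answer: $\left(25 + \sqrt{6}\right)^{2} \approx 753.47$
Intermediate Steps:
$X{\left(y,K \right)} = \sqrt{-1 + y}$ ($X{\left(y,K \right)} = \sqrt{y - 1} = \sqrt{-1 + y}$)
$\left(X{\left(7,1 \right)} + 25\right)^{2} = \left(\sqrt{-1 + 7} + 25\right)^{2} = \left(\sqrt{6} + 25\right)^{2} = \left(25 + \sqrt{6}\right)^{2}$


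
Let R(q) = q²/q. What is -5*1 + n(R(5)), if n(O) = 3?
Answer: -2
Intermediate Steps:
R(q) = q
-5*1 + n(R(5)) = -5*1 + 3 = -5 + 3 = -2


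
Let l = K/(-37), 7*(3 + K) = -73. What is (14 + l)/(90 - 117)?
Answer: -1240/2331 ≈ -0.53196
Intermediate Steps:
K = -94/7 (K = -3 + (⅐)*(-73) = -3 - 73/7 = -94/7 ≈ -13.429)
l = 94/259 (l = -94/7/(-37) = -94/7*(-1/37) = 94/259 ≈ 0.36293)
(14 + l)/(90 - 117) = (14 + 94/259)/(90 - 117) = (3720/259)/(-27) = -1/27*3720/259 = -1240/2331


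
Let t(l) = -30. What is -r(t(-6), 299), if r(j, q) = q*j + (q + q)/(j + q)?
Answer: 2412332/269 ≈ 8967.8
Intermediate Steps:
r(j, q) = j*q + 2*q/(j + q) (r(j, q) = j*q + (2*q)/(j + q) = j*q + 2*q/(j + q))
-r(t(-6), 299) = -299*(2 + (-30)² - 30*299)/(-30 + 299) = -299*(2 + 900 - 8970)/269 = -299*(-8068)/269 = -1*(-2412332/269) = 2412332/269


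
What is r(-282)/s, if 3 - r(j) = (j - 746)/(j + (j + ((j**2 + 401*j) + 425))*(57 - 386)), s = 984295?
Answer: 32980787/10820603961635 ≈ 3.0480e-6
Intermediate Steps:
r(j) = 3 - (-746 + j)/(-139825 - 132257*j - 329*j**2) (r(j) = 3 - (j - 746)/(j + (j + ((j**2 + 401*j) + 425))*(57 - 386)) = 3 - (-746 + j)/(j + (j + (425 + j**2 + 401*j))*(-329)) = 3 - (-746 + j)/(j + (425 + j**2 + 402*j)*(-329)) = 3 - (-746 + j)/(j + (-139825 - 132258*j - 329*j**2)) = 3 - (-746 + j)/(-139825 - 132257*j - 329*j**2))
r(-282)/s = ((418729 + 987*(-282)**2 + 396772*(-282))/(139825 + 329*(-282)**2 + 132257*(-282)))/984295 = ((418729 + 987*79524 - 111889704)/(139825 + 329*79524 - 37296474))*(1/984295) = ((418729 + 78490188 - 111889704)/(139825 + 26163396 - 37296474))*(1/984295) = (-32980787/(-10993253))*(1/984295) = -1/10993253*(-32980787)*(1/984295) = (32980787/10993253)*(1/984295) = 32980787/10820603961635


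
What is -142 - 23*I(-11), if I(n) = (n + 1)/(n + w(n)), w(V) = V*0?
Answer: -1792/11 ≈ -162.91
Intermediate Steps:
w(V) = 0
I(n) = (1 + n)/n (I(n) = (n + 1)/(n + 0) = (1 + n)/n)
-142 - 23*I(-11) = -142 - 23*(1 - 11)/(-11) = -142 - (-23)*(-10)/11 = -142 - 23*10/11 = -142 - 230/11 = -1792/11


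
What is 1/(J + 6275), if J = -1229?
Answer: 1/5046 ≈ 0.00019818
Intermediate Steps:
1/(J + 6275) = 1/(-1229 + 6275) = 1/5046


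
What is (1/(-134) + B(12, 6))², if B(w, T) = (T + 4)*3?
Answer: 16152361/17956 ≈ 899.55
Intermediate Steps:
B(w, T) = 12 + 3*T (B(w, T) = (4 + T)*3 = 12 + 3*T)
(1/(-134) + B(12, 6))² = (1/(-134) + (12 + 3*6))² = (-1/134 + (12 + 18))² = (-1/134 + 30)² = (4019/134)² = 16152361/17956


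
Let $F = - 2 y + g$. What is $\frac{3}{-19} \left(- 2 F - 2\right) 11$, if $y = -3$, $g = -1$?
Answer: $\frac{396}{19} \approx 20.842$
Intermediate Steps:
$F = 5$ ($F = \left(-2\right) \left(-3\right) - 1 = 6 - 1 = 5$)
$\frac{3}{-19} \left(- 2 F - 2\right) 11 = \frac{3}{-19} \left(\left(-2\right) 5 - 2\right) 11 = 3 \left(- \frac{1}{19}\right) \left(-10 - 2\right) 11 = \left(- \frac{3}{19}\right) \left(-12\right) 11 = \frac{36}{19} \cdot 11 = \frac{396}{19}$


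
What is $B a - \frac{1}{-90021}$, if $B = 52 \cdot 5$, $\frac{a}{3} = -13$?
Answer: $- \frac{912812939}{90021} \approx -10140.0$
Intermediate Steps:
$a = -39$ ($a = 3 \left(-13\right) = -39$)
$B = 260$
$B a - \frac{1}{-90021} = 260 \left(-39\right) - \frac{1}{-90021} = -10140 - - \frac{1}{90021} = -10140 + \frac{1}{90021} = - \frac{912812939}{90021}$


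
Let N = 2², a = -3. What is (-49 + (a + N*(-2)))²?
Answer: 3600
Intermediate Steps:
N = 4
(-49 + (a + N*(-2)))² = (-49 + (-3 + 4*(-2)))² = (-49 + (-3 - 8))² = (-49 - 11)² = (-60)² = 3600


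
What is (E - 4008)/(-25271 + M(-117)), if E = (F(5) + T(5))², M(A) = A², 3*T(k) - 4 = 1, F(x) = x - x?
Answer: 36047/104238 ≈ 0.34581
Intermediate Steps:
F(x) = 0
T(k) = 5/3 (T(k) = 4/3 + (⅓)*1 = 4/3 + ⅓ = 5/3)
E = 25/9 (E = (0 + 5/3)² = (5/3)² = 25/9 ≈ 2.7778)
(E - 4008)/(-25271 + M(-117)) = (25/9 - 4008)/(-25271 + (-117)²) = -36047/(9*(-25271 + 13689)) = -36047/9/(-11582) = -36047/9*(-1/11582) = 36047/104238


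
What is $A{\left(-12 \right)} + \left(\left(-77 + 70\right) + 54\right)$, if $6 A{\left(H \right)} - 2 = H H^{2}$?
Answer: $- \frac{722}{3} \approx -240.67$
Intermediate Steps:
$A{\left(H \right)} = \frac{1}{3} + \frac{H^{3}}{6}$ ($A{\left(H \right)} = \frac{1}{3} + \frac{H H^{2}}{6} = \frac{1}{3} + \frac{H^{3}}{6}$)
$A{\left(-12 \right)} + \left(\left(-77 + 70\right) + 54\right) = \left(\frac{1}{3} + \frac{\left(-12\right)^{3}}{6}\right) + \left(\left(-77 + 70\right) + 54\right) = \left(\frac{1}{3} + \frac{1}{6} \left(-1728\right)\right) + \left(-7 + 54\right) = \left(\frac{1}{3} - 288\right) + 47 = - \frac{863}{3} + 47 = - \frac{722}{3}$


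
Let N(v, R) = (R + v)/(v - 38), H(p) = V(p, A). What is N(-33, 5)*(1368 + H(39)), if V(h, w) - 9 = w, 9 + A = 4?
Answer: 38416/71 ≈ 541.07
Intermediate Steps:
A = -5 (A = -9 + 4 = -5)
V(h, w) = 9 + w
H(p) = 4 (H(p) = 9 - 5 = 4)
N(v, R) = (R + v)/(-38 + v)
N(-33, 5)*(1368 + H(39)) = ((5 - 33)/(-38 - 33))*(1368 + 4) = (-28/(-71))*1372 = -1/71*(-28)*1372 = (28/71)*1372 = 38416/71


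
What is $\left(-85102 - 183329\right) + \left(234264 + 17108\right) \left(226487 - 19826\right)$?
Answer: $51948520461$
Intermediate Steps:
$\left(-85102 - 183329\right) + \left(234264 + 17108\right) \left(226487 - 19826\right) = -268431 + 251372 \cdot 206661 = -268431 + 51948788892 = 51948520461$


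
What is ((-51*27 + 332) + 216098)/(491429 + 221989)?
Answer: 215053/713418 ≈ 0.30144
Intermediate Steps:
((-51*27 + 332) + 216098)/(491429 + 221989) = ((-1377 + 332) + 216098)/713418 = (-1045 + 216098)*(1/713418) = 215053*(1/713418) = 215053/713418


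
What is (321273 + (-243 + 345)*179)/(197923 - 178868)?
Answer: 339531/19055 ≈ 17.818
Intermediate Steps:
(321273 + (-243 + 345)*179)/(197923 - 178868) = (321273 + 102*179)/19055 = (321273 + 18258)*(1/19055) = 339531*(1/19055) = 339531/19055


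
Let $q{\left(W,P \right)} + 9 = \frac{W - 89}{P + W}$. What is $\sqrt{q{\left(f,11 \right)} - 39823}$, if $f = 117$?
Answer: $\frac{i \sqrt{2549234}}{8} \approx 199.58 i$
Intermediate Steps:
$q{\left(W,P \right)} = -9 + \frac{-89 + W}{P + W}$ ($q{\left(W,P \right)} = -9 + \frac{W - 89}{P + W} = -9 + \frac{-89 + W}{P + W}$)
$\sqrt{q{\left(f,11 \right)} - 39823} = \sqrt{\frac{-89 - 99 - 936}{11 + 117} - 39823} = \sqrt{\frac{-89 - 99 - 936}{128} - 39823} = \sqrt{\frac{1}{128} \left(-1124\right) - 39823} = \sqrt{- \frac{281}{32} - 39823} = \sqrt{- \frac{1274617}{32}} = \frac{i \sqrt{2549234}}{8}$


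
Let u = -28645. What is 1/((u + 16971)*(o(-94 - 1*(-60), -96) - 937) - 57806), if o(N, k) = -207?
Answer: 1/13297250 ≈ 7.5204e-8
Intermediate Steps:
1/((u + 16971)*(o(-94 - 1*(-60), -96) - 937) - 57806) = 1/((-28645 + 16971)*(-207 - 937) - 57806) = 1/(-11674*(-1144) - 57806) = 1/(13355056 - 57806) = 1/13297250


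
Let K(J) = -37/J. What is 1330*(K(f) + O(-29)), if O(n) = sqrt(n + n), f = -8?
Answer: 24605/4 + 1330*I*sqrt(58) ≈ 6151.3 + 10129.0*I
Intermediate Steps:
O(n) = sqrt(2)*sqrt(n) (O(n) = sqrt(2*n) = sqrt(2)*sqrt(n))
1330*(K(f) + O(-29)) = 1330*(-37/(-8) + sqrt(2)*sqrt(-29)) = 1330*(-37*(-1/8) + sqrt(2)*(I*sqrt(29))) = 1330*(37/8 + I*sqrt(58)) = 24605/4 + 1330*I*sqrt(58)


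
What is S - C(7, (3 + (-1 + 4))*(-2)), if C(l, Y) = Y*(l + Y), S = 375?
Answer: 315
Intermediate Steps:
C(l, Y) = Y*(Y + l)
S - C(7, (3 + (-1 + 4))*(-2)) = 375 - (3 + (-1 + 4))*(-2)*((3 + (-1 + 4))*(-2) + 7) = 375 - (3 + 3)*(-2)*((3 + 3)*(-2) + 7) = 375 - 6*(-2)*(6*(-2) + 7) = 375 - (-12)*(-12 + 7) = 375 - (-12)*(-5) = 375 - 1*60 = 375 - 60 = 315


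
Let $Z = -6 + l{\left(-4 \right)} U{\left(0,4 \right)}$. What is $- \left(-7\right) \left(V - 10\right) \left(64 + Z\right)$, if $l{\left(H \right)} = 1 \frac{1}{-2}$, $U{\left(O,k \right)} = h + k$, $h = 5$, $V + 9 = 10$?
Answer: $- \frac{6741}{2} \approx -3370.5$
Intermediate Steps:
$V = 1$ ($V = -9 + 10 = 1$)
$U{\left(O,k \right)} = 5 + k$
$l{\left(H \right)} = - \frac{1}{2}$ ($l{\left(H \right)} = 1 \left(- \frac{1}{2}\right) = - \frac{1}{2}$)
$Z = - \frac{21}{2}$ ($Z = -6 - \frac{5 + 4}{2} = -6 - \frac{9}{2} = - \frac{21}{2} \approx -10.5$)
$- \left(-7\right) \left(V - 10\right) \left(64 + Z\right) = - \left(-7\right) \left(1 - 10\right) \left(64 - \frac{21}{2}\right) = - \left(-7\right) \left(-9\right) \frac{107}{2} = \left(-1\right) 63 \cdot \frac{107}{2} = \left(-63\right) \frac{107}{2} = - \frac{6741}{2}$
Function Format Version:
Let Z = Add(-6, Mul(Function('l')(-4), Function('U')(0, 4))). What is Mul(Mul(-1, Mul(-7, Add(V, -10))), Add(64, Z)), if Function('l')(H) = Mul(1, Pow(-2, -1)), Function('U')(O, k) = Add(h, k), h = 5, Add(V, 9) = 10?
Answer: Rational(-6741, 2) ≈ -3370.5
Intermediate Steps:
V = 1 (V = Add(-9, 10) = 1)
Function('U')(O, k) = Add(5, k)
Function('l')(H) = Rational(-1, 2) (Function('l')(H) = Mul(1, Rational(-1, 2)) = Rational(-1, 2))
Z = Rational(-21, 2) (Z = Add(-6, Mul(Rational(-1, 2), Add(5, 4))) = Add(-6, Mul(Rational(-1, 2), 9)) = Add(-6, Rational(-9, 2)) = Rational(-21, 2) ≈ -10.500)
Mul(Mul(-1, Mul(-7, Add(V, -10))), Add(64, Z)) = Mul(Mul(-1, Mul(-7, Add(1, -10))), Add(64, Rational(-21, 2))) = Mul(Mul(-1, Mul(-7, -9)), Rational(107, 2)) = Mul(Mul(-1, 63), Rational(107, 2)) = Mul(-63, Rational(107, 2)) = Rational(-6741, 2)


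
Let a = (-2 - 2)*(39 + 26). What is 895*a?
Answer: -232700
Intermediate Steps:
a = -260 (a = -4*65 = -260)
895*a = 895*(-260) = -232700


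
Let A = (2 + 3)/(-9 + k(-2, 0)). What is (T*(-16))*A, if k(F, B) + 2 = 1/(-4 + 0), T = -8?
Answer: -512/9 ≈ -56.889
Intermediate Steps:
k(F, B) = -9/4 (k(F, B) = -2 + 1/(-4 + 0) = -2 + 1/(-4) = -2 - 1/4 = -9/4)
A = -4/9 (A = (2 + 3)/(-9 - 9/4) = 5/(-45/4) = 5*(-4/45) = -4/9 ≈ -0.44444)
(T*(-16))*A = -8*(-16)*(-4/9) = 128*(-4/9) = -512/9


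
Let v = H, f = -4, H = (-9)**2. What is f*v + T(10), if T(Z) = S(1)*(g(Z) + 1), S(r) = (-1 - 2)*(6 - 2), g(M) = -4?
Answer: -288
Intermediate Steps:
S(r) = -12 (S(r) = -3*4 = -12)
H = 81
v = 81
T(Z) = 36 (T(Z) = -12*(-4 + 1) = -12*(-3) = 36)
f*v + T(10) = -4*81 + 36 = -324 + 36 = -288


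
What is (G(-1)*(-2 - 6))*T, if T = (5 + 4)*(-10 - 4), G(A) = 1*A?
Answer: -1008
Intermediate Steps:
G(A) = A
T = -126 (T = 9*(-14) = -126)
(G(-1)*(-2 - 6))*T = -(-2 - 6)*(-126) = -1*(-8)*(-126) = 8*(-126) = -1008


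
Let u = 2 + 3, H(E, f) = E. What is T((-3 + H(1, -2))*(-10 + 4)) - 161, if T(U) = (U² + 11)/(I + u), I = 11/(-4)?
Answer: -829/9 ≈ -92.111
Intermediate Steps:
I = -11/4 (I = 11*(-¼) = -11/4 ≈ -2.7500)
u = 5
T(U) = 44/9 + 4*U²/9 (T(U) = (U² + 11)/(-11/4 + 5) = (11 + U²)/(9/4) = (11 + U²)*(4/9) = 44/9 + 4*U²/9)
T((-3 + H(1, -2))*(-10 + 4)) - 161 = (44/9 + 4*((-3 + 1)*(-10 + 4))²/9) - 161 = (44/9 + 4*(-2*(-6))²/9) - 161 = (44/9 + (4/9)*12²) - 161 = (44/9 + (4/9)*144) - 161 = (44/9 + 64) - 161 = 620/9 - 161 = -829/9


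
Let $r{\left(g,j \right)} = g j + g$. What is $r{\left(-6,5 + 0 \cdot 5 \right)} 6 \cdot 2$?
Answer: $-432$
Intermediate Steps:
$r{\left(g,j \right)} = g + g j$
$r{\left(-6,5 + 0 \cdot 5 \right)} 6 \cdot 2 = - 6 \left(1 + \left(5 + 0 \cdot 5\right)\right) 6 \cdot 2 = - 6 \left(1 + \left(5 + 0\right)\right) 12 = - 6 \left(1 + 5\right) 12 = \left(-6\right) 6 \cdot 12 = \left(-36\right) 12 = -432$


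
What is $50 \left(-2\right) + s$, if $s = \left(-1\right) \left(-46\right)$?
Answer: $-54$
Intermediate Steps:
$s = 46$
$50 \left(-2\right) + s = 50 \left(-2\right) + 46 = -100 + 46 = -54$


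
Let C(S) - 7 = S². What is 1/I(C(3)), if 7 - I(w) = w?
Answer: -⅑ ≈ -0.11111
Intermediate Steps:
C(S) = 7 + S²
I(w) = 7 - w
1/I(C(3)) = 1/(7 - (7 + 3²)) = 1/(7 - (7 + 9)) = 1/(7 - 1*16) = 1/(7 - 16) = 1/(-9) = -⅑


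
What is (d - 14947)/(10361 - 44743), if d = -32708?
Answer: 47655/34382 ≈ 1.3860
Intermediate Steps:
(d - 14947)/(10361 - 44743) = (-32708 - 14947)/(10361 - 44743) = -47655/(-34382) = -47655*(-1/34382) = 47655/34382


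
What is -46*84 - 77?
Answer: -3941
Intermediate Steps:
-46*84 - 77 = -3864 - 77 = -3941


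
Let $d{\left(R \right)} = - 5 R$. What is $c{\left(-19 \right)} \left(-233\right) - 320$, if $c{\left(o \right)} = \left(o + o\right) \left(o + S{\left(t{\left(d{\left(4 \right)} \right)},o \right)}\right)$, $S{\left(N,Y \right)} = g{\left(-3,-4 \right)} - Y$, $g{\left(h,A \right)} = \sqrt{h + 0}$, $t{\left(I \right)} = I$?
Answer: $-320 + 8854 i \sqrt{3} \approx -320.0 + 15336.0 i$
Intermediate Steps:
$g{\left(h,A \right)} = \sqrt{h}$
$S{\left(N,Y \right)} = - Y + i \sqrt{3}$ ($S{\left(N,Y \right)} = \sqrt{-3} - Y = i \sqrt{3} - Y = - Y + i \sqrt{3}$)
$c{\left(o \right)} = 2 i o \sqrt{3}$ ($c{\left(o \right)} = \left(o + o\right) \left(o - \left(o - i \sqrt{3}\right)\right) = 2 o i \sqrt{3} = 2 i o \sqrt{3}$)
$c{\left(-19 \right)} \left(-233\right) - 320 = 2 i \left(-19\right) \sqrt{3} \left(-233\right) - 320 = - 38 i \sqrt{3} \left(-233\right) - 320 = 8854 i \sqrt{3} - 320 = -320 + 8854 i \sqrt{3}$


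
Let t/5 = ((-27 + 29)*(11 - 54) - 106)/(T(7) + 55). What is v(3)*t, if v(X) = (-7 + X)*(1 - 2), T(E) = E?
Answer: -1920/31 ≈ -61.935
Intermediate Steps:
v(X) = 7 - X (v(X) = (-7 + X)*(-1) = 7 - X)
t = -480/31 (t = 5*(((-27 + 29)*(11 - 54) - 106)/(7 + 55)) = 5*((2*(-43) - 106)/62) = 5*((-86 - 106)*(1/62)) = 5*(-192*1/62) = 5*(-96/31) = -480/31 ≈ -15.484)
v(3)*t = (7 - 1*3)*(-480/31) = (7 - 3)*(-480/31) = 4*(-480/31) = -1920/31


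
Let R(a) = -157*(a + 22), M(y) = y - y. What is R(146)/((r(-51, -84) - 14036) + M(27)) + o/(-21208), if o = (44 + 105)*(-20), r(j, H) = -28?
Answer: 1565867/776743 ≈ 2.0159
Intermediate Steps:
M(y) = 0
R(a) = -3454 - 157*a (R(a) = -157*(22 + a) = -3454 - 157*a)
o = -2980 (o = 149*(-20) = -2980)
R(146)/((r(-51, -84) - 14036) + M(27)) + o/(-21208) = (-3454 - 157*146)/((-28 - 14036) + 0) - 2980/(-21208) = (-3454 - 22922)/(-14064 + 0) - 2980*(-1/21208) = -26376/(-14064) + 745/5302 = -26376*(-1/14064) + 745/5302 = 1099/586 + 745/5302 = 1565867/776743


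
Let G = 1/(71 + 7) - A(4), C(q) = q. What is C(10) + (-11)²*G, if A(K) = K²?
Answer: -150107/78 ≈ -1924.4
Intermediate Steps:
G = -1247/78 (G = 1/(71 + 7) - 1*4² = 1/78 - 1*16 = 1/78 - 16 = -1247/78 ≈ -15.987)
C(10) + (-11)²*G = 10 + (-11)²*(-1247/78) = 10 + 121*(-1247/78) = 10 - 150887/78 = -150107/78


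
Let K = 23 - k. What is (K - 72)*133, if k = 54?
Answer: -13699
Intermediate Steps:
K = -31 (K = 23 - 1*54 = 23 - 54 = -31)
(K - 72)*133 = (-31 - 72)*133 = -103*133 = -13699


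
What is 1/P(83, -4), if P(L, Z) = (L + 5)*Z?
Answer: -1/352 ≈ -0.0028409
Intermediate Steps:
P(L, Z) = Z*(5 + L) (P(L, Z) = (5 + L)*Z = Z*(5 + L))
1/P(83, -4) = 1/(-4*(5 + 83)) = 1/(-4*88) = 1/(-352) = -1/352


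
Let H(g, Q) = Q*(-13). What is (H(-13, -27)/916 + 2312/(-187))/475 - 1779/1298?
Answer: -78828727/56475980 ≈ -1.3958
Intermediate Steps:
H(g, Q) = -13*Q
(H(-13, -27)/916 + 2312/(-187))/475 - 1779/1298 = (-13*(-27)/916 + 2312/(-187))/475 - 1779/1298 = (351*(1/916) + 2312*(-1/187))*(1/475) - 1779*1/1298 = (351/916 - 136/11)*(1/475) - 1779/1298 = -120715/10076*1/475 - 1779/1298 = -24143/957220 - 1779/1298 = -78828727/56475980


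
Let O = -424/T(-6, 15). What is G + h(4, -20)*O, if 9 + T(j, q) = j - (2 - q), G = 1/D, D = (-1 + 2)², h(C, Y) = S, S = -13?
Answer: -2755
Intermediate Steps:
h(C, Y) = -13
D = 1 (D = 1² = 1)
G = 1 (G = 1/1 = 1)
T(j, q) = -11 + j + q (T(j, q) = -9 + (j - (2 - q)) = -9 + (j + (-2 + q)) = -9 + (-2 + j + q) = -11 + j + q)
O = 212 (O = -424/(-11 - 6 + 15) = -424/(-2) = -424*(-½) = 212)
G + h(4, -20)*O = 1 - 13*212 = 1 - 2756 = -2755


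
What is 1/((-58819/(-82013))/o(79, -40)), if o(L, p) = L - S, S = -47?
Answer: 10333638/58819 ≈ 175.69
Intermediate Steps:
o(L, p) = 47 + L (o(L, p) = L - 1*(-47) = L + 47 = 47 + L)
1/((-58819/(-82013))/o(79, -40)) = 1/((-58819/(-82013))/(47 + 79)) = 1/(-58819*(-1/82013)/126) = 1/((58819/82013)*(1/126)) = 1/(58819/10333638) = 10333638/58819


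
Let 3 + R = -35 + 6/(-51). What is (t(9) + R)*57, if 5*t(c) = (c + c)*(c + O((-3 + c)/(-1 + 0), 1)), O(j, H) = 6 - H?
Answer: 59508/85 ≈ 700.09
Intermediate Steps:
t(c) = 2*c*(5 + c)/5 (t(c) = ((c + c)*(c + (6 - 1*1)))/5 = ((2*c)*(c + (6 - 1)))/5 = ((2*c)*(c + 5))/5 = ((2*c)*(5 + c))/5 = (2*c*(5 + c))/5 = 2*c*(5 + c)/5)
R = -648/17 (R = -3 + (-35 + 6/(-51)) = -3 + (-35 + 6*(-1/51)) = -3 + (-35 - 2/17) = -3 - 597/17 = -648/17 ≈ -38.118)
(t(9) + R)*57 = ((2/5)*9*(5 + 9) - 648/17)*57 = ((2/5)*9*14 - 648/17)*57 = (252/5 - 648/17)*57 = (1044/85)*57 = 59508/85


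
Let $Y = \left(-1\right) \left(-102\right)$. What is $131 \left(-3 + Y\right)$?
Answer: $12969$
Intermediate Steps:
$Y = 102$
$131 \left(-3 + Y\right) = 131 \left(-3 + 102\right) = 131 \cdot 99 = 12969$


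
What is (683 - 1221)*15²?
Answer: -121050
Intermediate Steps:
(683 - 1221)*15² = -538*225 = -121050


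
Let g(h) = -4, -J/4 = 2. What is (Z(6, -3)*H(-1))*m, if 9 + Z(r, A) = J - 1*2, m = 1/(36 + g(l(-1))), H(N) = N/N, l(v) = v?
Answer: -19/32 ≈ -0.59375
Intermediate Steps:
J = -8 (J = -4*2 = -8)
H(N) = 1
m = 1/32 (m = 1/(36 - 4) = 1/32 ≈ 0.031250)
Z(r, A) = -19 (Z(r, A) = -9 + (-8 - 1*2) = -9 + (-8 - 2) = -9 - 10 = -19)
(Z(6, -3)*H(-1))*m = -19*1*(1/32) = -19*1/32 = -19/32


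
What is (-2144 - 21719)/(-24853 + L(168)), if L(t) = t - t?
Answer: 23863/24853 ≈ 0.96017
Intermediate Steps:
L(t) = 0
(-2144 - 21719)/(-24853 + L(168)) = (-2144 - 21719)/(-24853 + 0) = -23863/(-24853) = -23863*(-1/24853) = 23863/24853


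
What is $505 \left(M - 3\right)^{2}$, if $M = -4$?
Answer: $24745$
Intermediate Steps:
$505 \left(M - 3\right)^{2} = 505 \left(-4 - 3\right)^{2} = 505 \left(-7\right)^{2} = 505 \cdot 49 = 24745$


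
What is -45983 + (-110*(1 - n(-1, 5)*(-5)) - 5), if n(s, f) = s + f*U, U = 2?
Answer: -51048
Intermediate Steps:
n(s, f) = s + 2*f (n(s, f) = s + f*2 = s + 2*f)
-45983 + (-110*(1 - n(-1, 5)*(-5)) - 5) = -45983 + (-110*(1 - (-1 + 2*5)*(-5)) - 5) = -45983 + (-110*(1 - (-1 + 10)*(-5)) - 5) = -45983 + (-110*(1 - 1*9*(-5)) - 5) = -45983 + (-110*(1 - 9*(-5)) - 5) = -45983 + (-110*(1 + 45) - 5) = -45983 + (-110*46 - 5) = -45983 + (-5060 - 5) = -45983 - 5065 = -51048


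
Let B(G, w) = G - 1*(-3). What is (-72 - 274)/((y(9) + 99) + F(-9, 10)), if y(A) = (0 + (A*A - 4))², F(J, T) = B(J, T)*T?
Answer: -173/2984 ≈ -0.057976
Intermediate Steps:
B(G, w) = 3 + G (B(G, w) = G + 3 = 3 + G)
F(J, T) = T*(3 + J) (F(J, T) = (3 + J)*T = T*(3 + J))
y(A) = (-4 + A²)² (y(A) = (0 + (A² - 4))² = (0 + (-4 + A²))² = (-4 + A²)²)
(-72 - 274)/((y(9) + 99) + F(-9, 10)) = (-72 - 274)/(((-4 + 9²)² + 99) + 10*(3 - 9)) = -346/(((-4 + 81)² + 99) + 10*(-6)) = -346/((77² + 99) - 60) = -346/((5929 + 99) - 60) = -346/(6028 - 60) = -346/5968 = -346*1/5968 = -173/2984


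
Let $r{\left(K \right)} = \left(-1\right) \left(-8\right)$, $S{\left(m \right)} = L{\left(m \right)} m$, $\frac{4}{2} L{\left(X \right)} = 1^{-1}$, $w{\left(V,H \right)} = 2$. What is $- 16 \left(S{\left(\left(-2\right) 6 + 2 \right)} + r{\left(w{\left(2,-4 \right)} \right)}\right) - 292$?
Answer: $-340$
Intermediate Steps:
$L{\left(X \right)} = \frac{1}{2}$ ($L{\left(X \right)} = \frac{1}{2 \cdot 1} = \frac{1}{2} \cdot 1 = \frac{1}{2}$)
$S{\left(m \right)} = \frac{m}{2}$
$r{\left(K \right)} = 8$
$- 16 \left(S{\left(\left(-2\right) 6 + 2 \right)} + r{\left(w{\left(2,-4 \right)} \right)}\right) - 292 = - 16 \left(\frac{\left(-2\right) 6 + 2}{2} + 8\right) - 292 = - 16 \left(\frac{-12 + 2}{2} + 8\right) - 292 = - 16 \left(\frac{1}{2} \left(-10\right) + 8\right) - 292 = - 16 \left(-5 + 8\right) - 292 = \left(-16\right) 3 - 292 = -48 - 292 = -340$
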